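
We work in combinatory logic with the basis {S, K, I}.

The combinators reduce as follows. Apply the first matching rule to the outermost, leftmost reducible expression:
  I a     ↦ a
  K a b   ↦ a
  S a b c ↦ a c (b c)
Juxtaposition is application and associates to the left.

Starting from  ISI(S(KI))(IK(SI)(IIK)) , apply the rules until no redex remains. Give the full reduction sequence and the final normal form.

  start: ISI(S(KI))(IK(SI)(IIK))
  →1  SI(S(KI))(IK(SI)(IIK))
  →2  I(IK(SI)(IIK))(S(KI)(IK(SI)(IIK)))
  →3  IK(SI)(IIK)(S(KI)(IK(SI)(IIK)))
  →4  K(SI)(IIK)(S(KI)(IK(SI)(IIK)))
  →5  SI(S(KI)(IK(SI)(IIK)))
  →6  SI(S(KI)(K(SI)(IIK)))
  →7  SI(S(KI)(SI))

Answer: normal form = SI(S(KI)(SI))  (in 7 steps)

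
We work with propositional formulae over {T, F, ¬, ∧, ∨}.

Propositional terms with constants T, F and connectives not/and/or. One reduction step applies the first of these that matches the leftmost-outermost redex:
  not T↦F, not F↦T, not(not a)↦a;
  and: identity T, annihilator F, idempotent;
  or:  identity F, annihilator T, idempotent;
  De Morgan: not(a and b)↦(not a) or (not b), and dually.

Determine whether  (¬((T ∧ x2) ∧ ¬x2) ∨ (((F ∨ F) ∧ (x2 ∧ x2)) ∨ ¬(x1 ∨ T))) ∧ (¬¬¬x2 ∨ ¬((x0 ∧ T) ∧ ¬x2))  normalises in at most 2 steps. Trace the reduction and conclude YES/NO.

Answer: NO — after 2 steps the term is (((¬T ∨ ¬x2) ∨ ¬¬x2) ∨ (((F ∨ F) ∧ (x2 ∧ x2)) ∨ ¬(x1 ∨ T))) ∧ (¬¬¬x2 ∨ ¬((x0 ∧ T) ∧ ¬x2)), not yet normal

Reduction:
  start: (¬((T ∧ x2) ∧ ¬x2) ∨ (((F ∨ F) ∧ (x2 ∧ x2)) ∨ ¬(x1 ∨ T))) ∧ (¬¬¬x2 ∨ ¬((x0 ∧ T) ∧ ¬x2))
  [1] ((¬(T ∧ x2) ∨ ¬¬x2) ∨ (((F ∨ F) ∧ (x2 ∧ x2)) ∨ ¬(x1 ∨ T))) ∧ (¬¬¬x2 ∨ ¬((x0 ∧ T) ∧ ¬x2))
  [2] (((¬T ∨ ¬x2) ∨ ¬¬x2) ∨ (((F ∨ F) ∧ (x2 ∧ x2)) ∨ ¬(x1 ∨ T))) ∧ (¬¬¬x2 ∨ ¬((x0 ∧ T) ∧ ¬x2))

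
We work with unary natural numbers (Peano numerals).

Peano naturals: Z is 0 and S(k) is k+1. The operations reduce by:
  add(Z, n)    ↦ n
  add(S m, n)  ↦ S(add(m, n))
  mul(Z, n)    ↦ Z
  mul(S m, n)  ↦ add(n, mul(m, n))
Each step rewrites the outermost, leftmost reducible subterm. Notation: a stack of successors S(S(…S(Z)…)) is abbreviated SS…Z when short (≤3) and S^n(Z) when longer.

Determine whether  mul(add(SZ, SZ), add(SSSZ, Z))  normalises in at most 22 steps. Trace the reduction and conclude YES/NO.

Answer: YES — reaches normal form S^6(Z) in 21 ≤ 22 steps

Working:
  start: mul(add(SZ, SZ), add(SSSZ, Z))
  step 1: mul(S(add(Z, SZ)), add(SSSZ, Z))
  step 2: add(add(SSSZ, Z), mul(add(Z, SZ), add(SSSZ, Z)))
  step 3: add(S(add(SSZ, Z)), mul(add(Z, SZ), add(SSSZ, Z)))
  step 4: S(add(add(SSZ, Z), mul(add(Z, SZ), add(SSSZ, Z))))
  step 5: S(add(S(add(SZ, Z)), mul(add(Z, SZ), add(SSSZ, Z))))
  step 6: S(S(add(add(SZ, Z), mul(add(Z, SZ), add(SSSZ, Z)))))
  step 7: S(S(add(S(add(Z, Z)), mul(add(Z, SZ), add(SSSZ, Z)))))
  step 8: S(S(S(add(add(Z, Z), mul(add(Z, SZ), add(SSSZ, Z))))))
  step 9: S(S(S(add(Z, mul(add(Z, SZ), add(SSSZ, Z))))))
  step 10: S(S(S(mul(add(Z, SZ), add(SSSZ, Z)))))
  step 11: S(S(S(mul(SZ, add(SSSZ, Z)))))
  step 12: S(S(S(add(add(SSSZ, Z), mul(Z, add(SSSZ, Z))))))
  step 13: S(S(S(add(S(add(SSZ, Z)), mul(Z, add(SSSZ, Z))))))
  step 14: S(S(S(S(add(add(SSZ, Z), mul(Z, add(SSSZ, Z)))))))
  step 15: S(S(S(S(add(S(add(SZ, Z)), mul(Z, add(SSSZ, Z)))))))
  step 16: S(S(S(S(S(add(add(SZ, Z), mul(Z, add(SSSZ, Z))))))))
  step 17: S(S(S(S(S(add(S(add(Z, Z)), mul(Z, add(SSSZ, Z))))))))
  step 18: S(S(S(S(S(S(add(add(Z, Z), mul(Z, add(SSSZ, Z)))))))))
  step 19: S(S(S(S(S(S(add(Z, mul(Z, add(SSSZ, Z)))))))))
  step 20: S(S(S(S(S(S(mul(Z, add(SSSZ, Z))))))))
  step 21: S^6(Z)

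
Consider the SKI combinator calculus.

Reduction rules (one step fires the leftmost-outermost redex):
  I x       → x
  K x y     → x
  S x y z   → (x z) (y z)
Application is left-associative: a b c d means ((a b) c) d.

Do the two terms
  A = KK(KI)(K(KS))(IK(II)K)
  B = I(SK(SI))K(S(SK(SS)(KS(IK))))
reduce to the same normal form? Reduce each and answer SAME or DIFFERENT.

Term A:
  start: KK(KI)(K(KS))(IK(II)K)
  [1] K(K(KS))(IK(II)K)
  [2] K(KS)

Term B:
  start: I(SK(SI))K(S(SK(SS)(KS(IK))))
  [1] SK(SI)K(S(SK(SS)(KS(IK))))
  [2] KK(SIK)(S(SK(SS)(KS(IK))))
  [3] K(S(SK(SS)(KS(IK))))
  [4] K(S(K(KS(IK))(SS(KS(IK)))))
  [5] K(S(KS(IK)))
  [6] K(SS)

Answer: DIFFERENT — A ⇓ K(KS), B ⇓ K(SS)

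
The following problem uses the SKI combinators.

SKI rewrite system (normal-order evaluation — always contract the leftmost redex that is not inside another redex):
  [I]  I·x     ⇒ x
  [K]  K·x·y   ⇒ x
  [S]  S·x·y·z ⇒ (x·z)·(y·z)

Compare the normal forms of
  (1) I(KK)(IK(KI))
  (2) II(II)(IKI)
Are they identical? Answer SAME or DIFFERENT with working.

Term A:
  start: I(KK)(IK(KI))
  step 1: KK(IK(KI))
  step 2: K

Term B:
  start: II(II)(IKI)
  step 1: I(II)(IKI)
  step 2: II(IKI)
  step 3: I(IKI)
  step 4: IKI
  step 5: KI

Answer: DIFFERENT — A ⇓ K, B ⇓ KI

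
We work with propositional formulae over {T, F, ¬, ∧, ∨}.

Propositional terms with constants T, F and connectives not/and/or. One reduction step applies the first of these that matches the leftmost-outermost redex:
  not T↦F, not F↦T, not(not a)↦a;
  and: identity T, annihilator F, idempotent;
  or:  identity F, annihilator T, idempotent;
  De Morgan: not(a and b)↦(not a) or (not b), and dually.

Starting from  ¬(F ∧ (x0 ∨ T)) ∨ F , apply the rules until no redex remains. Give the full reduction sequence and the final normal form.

  start: ¬(F ∧ (x0 ∨ T)) ∨ F
  [1] ¬(F ∧ (x0 ∨ T))
  [2] ¬F ∨ ¬(x0 ∨ T)
  [3] T ∨ ¬(x0 ∨ T)
  [4] T

Answer: normal form = T  (in 4 steps)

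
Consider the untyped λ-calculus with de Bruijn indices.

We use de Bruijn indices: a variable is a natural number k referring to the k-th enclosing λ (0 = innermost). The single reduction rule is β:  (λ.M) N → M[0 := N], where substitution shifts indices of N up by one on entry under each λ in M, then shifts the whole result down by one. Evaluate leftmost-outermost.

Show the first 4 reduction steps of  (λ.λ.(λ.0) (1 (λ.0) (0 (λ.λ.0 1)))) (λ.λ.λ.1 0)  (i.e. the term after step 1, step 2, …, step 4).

  start: (λ.λ.(λ.0) (1 (λ.0) (0 (λ.λ.0 1)))) (λ.λ.λ.1 0)
  step 1: λ.(λ.0) ((λ.λ.λ.1 0) (λ.0) (0 (λ.λ.0 1)))
  step 2: λ.(λ.λ.λ.1 0) (λ.0) (0 (λ.λ.0 1))
  step 3: λ.(λ.λ.1 0) (0 (λ.λ.0 1))
  step 4: λ.λ.1 (λ.λ.0 1) 0

Answer: after 4 steps: λ.λ.1 (λ.λ.0 1) 0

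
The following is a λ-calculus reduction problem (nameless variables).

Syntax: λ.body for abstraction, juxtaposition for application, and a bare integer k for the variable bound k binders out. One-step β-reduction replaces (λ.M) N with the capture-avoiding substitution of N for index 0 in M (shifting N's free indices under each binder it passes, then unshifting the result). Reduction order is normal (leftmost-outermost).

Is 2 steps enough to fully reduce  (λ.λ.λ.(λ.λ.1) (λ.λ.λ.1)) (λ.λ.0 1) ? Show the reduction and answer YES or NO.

Answer: YES — reaches normal form λ.λ.λ.λ.λ.λ.1 in 2 ≤ 2 steps

Reduction:
  start: (λ.λ.λ.(λ.λ.1) (λ.λ.λ.1)) (λ.λ.0 1)
  step 1: λ.λ.(λ.λ.1) (λ.λ.λ.1)
  step 2: λ.λ.λ.λ.λ.λ.1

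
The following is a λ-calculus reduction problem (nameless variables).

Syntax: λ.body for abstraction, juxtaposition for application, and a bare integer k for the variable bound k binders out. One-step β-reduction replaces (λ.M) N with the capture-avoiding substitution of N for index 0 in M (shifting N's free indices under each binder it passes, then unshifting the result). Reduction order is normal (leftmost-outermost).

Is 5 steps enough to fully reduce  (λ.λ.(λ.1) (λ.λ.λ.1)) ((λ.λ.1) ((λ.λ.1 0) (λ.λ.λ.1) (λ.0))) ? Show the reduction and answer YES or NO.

Answer: YES — reaches normal form λ.0 in 2 ≤ 5 steps

Reduction:
  start: (λ.λ.(λ.1) (λ.λ.λ.1)) ((λ.λ.1) ((λ.λ.1 0) (λ.λ.λ.1) (λ.0)))
  [1] λ.(λ.1) (λ.λ.λ.1)
  [2] λ.0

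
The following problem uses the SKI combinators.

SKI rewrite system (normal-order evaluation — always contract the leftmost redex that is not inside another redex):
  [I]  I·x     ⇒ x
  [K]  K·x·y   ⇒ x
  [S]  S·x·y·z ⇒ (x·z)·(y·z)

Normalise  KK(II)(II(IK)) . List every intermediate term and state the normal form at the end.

  start: KK(II)(II(IK))
  →1  K(II(IK))
  →2  K(I(IK))
  →3  K(IK)
  →4  KK

Answer: normal form = KK  (in 4 steps)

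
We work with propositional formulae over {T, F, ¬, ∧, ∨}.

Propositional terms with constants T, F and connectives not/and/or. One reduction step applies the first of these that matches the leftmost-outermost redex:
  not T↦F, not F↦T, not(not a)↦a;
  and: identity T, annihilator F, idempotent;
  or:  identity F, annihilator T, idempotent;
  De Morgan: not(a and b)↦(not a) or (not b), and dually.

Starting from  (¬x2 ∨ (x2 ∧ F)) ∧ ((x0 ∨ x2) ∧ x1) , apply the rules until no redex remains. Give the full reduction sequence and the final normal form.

  start: (¬x2 ∨ (x2 ∧ F)) ∧ ((x0 ∨ x2) ∧ x1)
  [1] (¬x2 ∨ F) ∧ ((x0 ∨ x2) ∧ x1)
  [2] ¬x2 ∧ ((x0 ∨ x2) ∧ x1)

Answer: normal form = ¬x2 ∧ ((x0 ∨ x2) ∧ x1)  (in 2 steps)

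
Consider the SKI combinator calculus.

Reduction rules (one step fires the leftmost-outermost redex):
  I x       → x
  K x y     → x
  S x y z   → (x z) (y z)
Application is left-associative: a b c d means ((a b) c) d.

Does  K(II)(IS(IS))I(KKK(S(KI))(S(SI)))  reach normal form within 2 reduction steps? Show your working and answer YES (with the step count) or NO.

  start: K(II)(IS(IS))I(KKK(S(KI))(S(SI)))
  →1  III(KKK(S(KI))(S(SI)))
  →2  II(KKK(S(KI))(S(SI)))

Answer: NO — after 2 steps the term is II(KKK(S(KI))(S(SI))), not yet normal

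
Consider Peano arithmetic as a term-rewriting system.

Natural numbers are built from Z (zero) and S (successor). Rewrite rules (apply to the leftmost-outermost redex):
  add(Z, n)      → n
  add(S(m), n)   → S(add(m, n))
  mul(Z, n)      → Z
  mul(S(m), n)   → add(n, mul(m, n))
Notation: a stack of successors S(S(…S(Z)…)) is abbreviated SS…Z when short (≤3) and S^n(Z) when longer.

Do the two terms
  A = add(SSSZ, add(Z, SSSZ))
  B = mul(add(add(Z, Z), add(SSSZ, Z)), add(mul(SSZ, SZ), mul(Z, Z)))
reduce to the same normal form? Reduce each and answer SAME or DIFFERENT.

Term A:
  start: add(SSSZ, add(Z, SSSZ))
  step 1: S(add(SSZ, add(Z, SSSZ)))
  step 2: S(S(add(SZ, add(Z, SSSZ))))
  step 3: S(S(S(add(Z, add(Z, SSSZ)))))
  step 4: S(S(S(add(Z, SSSZ))))
  step 5: S^6(Z)

Term B:
  start: mul(add(add(Z, Z), add(SSSZ, Z)), add(mul(SSZ, SZ), mul(Z, Z)))
  step 1: mul(add(Z, add(SSSZ, Z)), add(mul(SSZ, SZ), mul(Z, Z)))
  step 2: mul(add(SSSZ, Z), add(mul(SSZ, SZ), mul(Z, Z)))
  step 3: mul(S(add(SSZ, Z)), add(mul(SSZ, SZ), mul(Z, Z)))
  step 4: add(add(mul(SSZ, SZ), mul(Z, Z)), mul(add(SSZ, Z), add(mul(SSZ, SZ), mul(Z, Z))))
  step 5: add(add(add(SZ, mul(SZ, SZ)), mul(Z, Z)), mul(add(SSZ, Z), add(mul(SSZ, SZ), mul(Z, Z))))
  step 6: add(add(S(add(Z, mul(SZ, SZ))), mul(Z, Z)), mul(add(SSZ, Z), add(mul(SSZ, SZ), mul(Z, Z))))
  step 7: add(S(add(add(Z, mul(SZ, SZ)), mul(Z, Z))), mul(add(SSZ, Z), add(mul(SSZ, SZ), mul(Z, Z))))
  step 8: S(add(add(add(Z, mul(SZ, SZ)), mul(Z, Z)), mul(add(SSZ, Z), add(mul(SSZ, SZ), mul(Z, Z)))))
  step 9: S(add(add(mul(SZ, SZ), mul(Z, Z)), mul(add(SSZ, Z), add(mul(SSZ, SZ), mul(Z, Z)))))
  step 10: S(add(add(add(SZ, mul(Z, SZ)), mul(Z, Z)), mul(add(SSZ, Z), add(mul(SSZ, SZ), mul(Z, Z)))))
  step 11: S(add(add(S(add(Z, mul(Z, SZ))), mul(Z, Z)), mul(add(SSZ, Z), add(mul(SSZ, SZ), mul(Z, Z)))))
  step 12: S(add(S(add(add(Z, mul(Z, SZ)), mul(Z, Z))), mul(add(SSZ, Z), add(mul(SSZ, SZ), mul(Z, Z)))))
  step 13: S(S(add(add(add(Z, mul(Z, SZ)), mul(Z, Z)), mul(add(SSZ, Z), add(mul(SSZ, SZ), mul(Z, Z))))))
  step 14: S(S(add(add(mul(Z, SZ), mul(Z, Z)), mul(add(SSZ, Z), add(mul(SSZ, SZ), mul(Z, Z))))))
  step 15: S(S(add(add(Z, mul(Z, Z)), mul(add(SSZ, Z), add(mul(SSZ, SZ), mul(Z, Z))))))
  step 16: S(S(add(mul(Z, Z), mul(add(SSZ, Z), add(mul(SSZ, SZ), mul(Z, Z))))))
  step 17: S(S(add(Z, mul(add(SSZ, Z), add(mul(SSZ, SZ), mul(Z, Z))))))
  step 18: S(S(mul(add(SSZ, Z), add(mul(SSZ, SZ), mul(Z, Z)))))
  step 19: S(S(mul(S(add(SZ, Z)), add(mul(SSZ, SZ), mul(Z, Z)))))
  step 20: S(S(add(add(mul(SSZ, SZ), mul(Z, Z)), mul(add(SZ, Z), add(mul(SSZ, SZ), mul(Z, Z))))))
  step 21: S(S(add(add(add(SZ, mul(SZ, SZ)), mul(Z, Z)), mul(add(SZ, Z), add(mul(SSZ, SZ), mul(Z, Z))))))
  step 22: S(S(add(add(S(add(Z, mul(SZ, SZ))), mul(Z, Z)), mul(add(SZ, Z), add(mul(SSZ, SZ), mul(Z, Z))))))
  step 23: S(S(add(S(add(add(Z, mul(SZ, SZ)), mul(Z, Z))), mul(add(SZ, Z), add(mul(SSZ, SZ), mul(Z, Z))))))
  step 24: S(S(S(add(add(add(Z, mul(SZ, SZ)), mul(Z, Z)), mul(add(SZ, Z), add(mul(SSZ, SZ), mul(Z, Z)))))))
  step 25: S(S(S(add(add(mul(SZ, SZ), mul(Z, Z)), mul(add(SZ, Z), add(mul(SSZ, SZ), mul(Z, Z)))))))
  step 26: S(S(S(add(add(add(SZ, mul(Z, SZ)), mul(Z, Z)), mul(add(SZ, Z), add(mul(SSZ, SZ), mul(Z, Z)))))))
  step 27: S(S(S(add(add(S(add(Z, mul(Z, SZ))), mul(Z, Z)), mul(add(SZ, Z), add(mul(SSZ, SZ), mul(Z, Z)))))))
  step 28: S(S(S(add(S(add(add(Z, mul(Z, SZ)), mul(Z, Z))), mul(add(SZ, Z), add(mul(SSZ, SZ), mul(Z, Z)))))))
  step 29: S(S(S(S(add(add(add(Z, mul(Z, SZ)), mul(Z, Z)), mul(add(SZ, Z), add(mul(SSZ, SZ), mul(Z, Z))))))))
  step 30: S(S(S(S(add(add(mul(Z, SZ), mul(Z, Z)), mul(add(SZ, Z), add(mul(SSZ, SZ), mul(Z, Z))))))))
  step 31: S(S(S(S(add(add(Z, mul(Z, Z)), mul(add(SZ, Z), add(mul(SSZ, SZ), mul(Z, Z))))))))
  step 32: S(S(S(S(add(mul(Z, Z), mul(add(SZ, Z), add(mul(SSZ, SZ), mul(Z, Z))))))))
  step 33: S(S(S(S(add(Z, mul(add(SZ, Z), add(mul(SSZ, SZ), mul(Z, Z))))))))
  step 34: S(S(S(S(mul(add(SZ, Z), add(mul(SSZ, SZ), mul(Z, Z)))))))
  step 35: S(S(S(S(mul(S(add(Z, Z)), add(mul(SSZ, SZ), mul(Z, Z)))))))
  step 36: S(S(S(S(add(add(mul(SSZ, SZ), mul(Z, Z)), mul(add(Z, Z), add(mul(SSZ, SZ), mul(Z, Z))))))))
  step 37: S(S(S(S(add(add(add(SZ, mul(SZ, SZ)), mul(Z, Z)), mul(add(Z, Z), add(mul(SSZ, SZ), mul(Z, Z))))))))
  step 38: S(S(S(S(add(add(S(add(Z, mul(SZ, SZ))), mul(Z, Z)), mul(add(Z, Z), add(mul(SSZ, SZ), mul(Z, Z))))))))
  step 39: S(S(S(S(add(S(add(add(Z, mul(SZ, SZ)), mul(Z, Z))), mul(add(Z, Z), add(mul(SSZ, SZ), mul(Z, Z))))))))
  step 40: S(S(S(S(S(add(add(add(Z, mul(SZ, SZ)), mul(Z, Z)), mul(add(Z, Z), add(mul(SSZ, SZ), mul(Z, Z)))))))))
  step 41: S(S(S(S(S(add(add(mul(SZ, SZ), mul(Z, Z)), mul(add(Z, Z), add(mul(SSZ, SZ), mul(Z, Z)))))))))
  step 42: S(S(S(S(S(add(add(add(SZ, mul(Z, SZ)), mul(Z, Z)), mul(add(Z, Z), add(mul(SSZ, SZ), mul(Z, Z)))))))))
  step 43: S(S(S(S(S(add(add(S(add(Z, mul(Z, SZ))), mul(Z, Z)), mul(add(Z, Z), add(mul(SSZ, SZ), mul(Z, Z)))))))))
  step 44: S(S(S(S(S(add(S(add(add(Z, mul(Z, SZ)), mul(Z, Z))), mul(add(Z, Z), add(mul(SSZ, SZ), mul(Z, Z)))))))))
  step 45: S(S(S(S(S(S(add(add(add(Z, mul(Z, SZ)), mul(Z, Z)), mul(add(Z, Z), add(mul(SSZ, SZ), mul(Z, Z))))))))))
  step 46: S(S(S(S(S(S(add(add(mul(Z, SZ), mul(Z, Z)), mul(add(Z, Z), add(mul(SSZ, SZ), mul(Z, Z))))))))))
  step 47: S(S(S(S(S(S(add(add(Z, mul(Z, Z)), mul(add(Z, Z), add(mul(SSZ, SZ), mul(Z, Z))))))))))
  step 48: S(S(S(S(S(S(add(mul(Z, Z), mul(add(Z, Z), add(mul(SSZ, SZ), mul(Z, Z))))))))))
  step 49: S(S(S(S(S(S(add(Z, mul(add(Z, Z), add(mul(SSZ, SZ), mul(Z, Z))))))))))
  step 50: S(S(S(S(S(S(mul(add(Z, Z), add(mul(SSZ, SZ), mul(Z, Z)))))))))
  step 51: S(S(S(S(S(S(mul(Z, add(mul(SSZ, SZ), mul(Z, Z)))))))))
  step 52: S^6(Z)

Answer: SAME — A ⇓ S^6(Z), B ⇓ S^6(Z)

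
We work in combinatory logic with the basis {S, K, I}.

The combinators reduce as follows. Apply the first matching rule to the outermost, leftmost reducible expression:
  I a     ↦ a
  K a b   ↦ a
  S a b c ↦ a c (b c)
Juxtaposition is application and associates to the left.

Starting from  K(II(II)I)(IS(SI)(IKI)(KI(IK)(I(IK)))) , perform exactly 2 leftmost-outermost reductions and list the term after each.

Answer: after 2 steps: I(II)I

Reduction:
  start: K(II(II)I)(IS(SI)(IKI)(KI(IK)(I(IK))))
  step 1: II(II)I
  step 2: I(II)I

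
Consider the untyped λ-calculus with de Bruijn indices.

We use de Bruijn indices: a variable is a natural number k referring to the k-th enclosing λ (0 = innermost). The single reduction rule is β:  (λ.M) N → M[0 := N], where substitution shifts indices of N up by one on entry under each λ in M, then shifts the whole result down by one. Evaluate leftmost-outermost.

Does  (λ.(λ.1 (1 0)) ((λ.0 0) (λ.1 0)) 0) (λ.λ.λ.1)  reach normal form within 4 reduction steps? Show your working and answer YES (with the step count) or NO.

Answer: YES — reaches normal form λ.λ.λ.λ.1 in 4 ≤ 4 steps

Working:
  start: (λ.(λ.1 (1 0)) ((λ.0 0) (λ.1 0)) 0) (λ.λ.λ.1)
  [1] (λ.(λ.λ.λ.1) ((λ.λ.λ.1) 0)) ((λ.0 0) (λ.(λ.λ.λ.1) 0)) (λ.λ.λ.1)
  [2] (λ.λ.λ.1) ((λ.λ.λ.1) ((λ.0 0) (λ.(λ.λ.λ.1) 0))) (λ.λ.λ.1)
  [3] (λ.λ.1) (λ.λ.λ.1)
  [4] λ.λ.λ.λ.1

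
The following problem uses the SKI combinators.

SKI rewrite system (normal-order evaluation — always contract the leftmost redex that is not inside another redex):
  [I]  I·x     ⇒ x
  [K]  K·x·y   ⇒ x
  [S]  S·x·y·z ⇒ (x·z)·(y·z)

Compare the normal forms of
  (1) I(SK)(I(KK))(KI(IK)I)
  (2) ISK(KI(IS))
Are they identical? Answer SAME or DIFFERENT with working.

Term A:
  start: I(SK)(I(KK))(KI(IK)I)
  →1  SK(I(KK))(KI(IK)I)
  →2  K(KI(IK)I)(I(KK)(KI(IK)I))
  →3  KI(IK)I
  →4  II
  →5  I

Term B:
  start: ISK(KI(IS))
  →1  SK(KI(IS))
  →2  SKI

Answer: DIFFERENT — A ⇓ I, B ⇓ SKI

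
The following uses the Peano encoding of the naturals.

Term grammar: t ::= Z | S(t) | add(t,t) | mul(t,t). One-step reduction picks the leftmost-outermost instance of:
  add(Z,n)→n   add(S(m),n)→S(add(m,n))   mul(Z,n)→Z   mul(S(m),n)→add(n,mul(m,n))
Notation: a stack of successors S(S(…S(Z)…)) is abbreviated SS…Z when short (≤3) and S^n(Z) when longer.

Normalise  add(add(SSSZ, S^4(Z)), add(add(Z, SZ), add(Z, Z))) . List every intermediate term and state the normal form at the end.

  start: add(add(SSSZ, S^4(Z)), add(add(Z, SZ), add(Z, Z)))
  →1  add(S(add(SSZ, S^4(Z))), add(add(Z, SZ), add(Z, Z)))
  →2  S(add(add(SSZ, S^4(Z)), add(add(Z, SZ), add(Z, Z))))
  →3  S(add(S(add(SZ, S^4(Z))), add(add(Z, SZ), add(Z, Z))))
  →4  S(S(add(add(SZ, S^4(Z)), add(add(Z, SZ), add(Z, Z)))))
  →5  S(S(add(S(add(Z, S^4(Z))), add(add(Z, SZ), add(Z, Z)))))
  →6  S(S(S(add(add(Z, S^4(Z)), add(add(Z, SZ), add(Z, Z))))))
  →7  S(S(S(add(S^4(Z), add(add(Z, SZ), add(Z, Z))))))
  →8  S(S(S(S(add(SSSZ, add(add(Z, SZ), add(Z, Z)))))))
  →9  S(S(S(S(S(add(SSZ, add(add(Z, SZ), add(Z, Z))))))))
  →10  S(S(S(S(S(S(add(SZ, add(add(Z, SZ), add(Z, Z)))))))))
  →11  S(S(S(S(S(S(S(add(Z, add(add(Z, SZ), add(Z, Z))))))))))
  →12  S(S(S(S(S(S(S(add(add(Z, SZ), add(Z, Z)))))))))
  →13  S(S(S(S(S(S(S(add(SZ, add(Z, Z)))))))))
  →14  S(S(S(S(S(S(S(S(add(Z, add(Z, Z))))))))))
  →15  S(S(S(S(S(S(S(S(add(Z, Z)))))))))
  →16  S^8(Z)

Answer: normal form = S^8(Z)  (in 16 steps)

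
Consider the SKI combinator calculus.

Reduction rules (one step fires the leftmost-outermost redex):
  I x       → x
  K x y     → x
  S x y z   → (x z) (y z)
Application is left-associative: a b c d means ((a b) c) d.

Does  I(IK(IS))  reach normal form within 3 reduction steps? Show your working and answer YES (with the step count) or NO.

Answer: YES — reaches normal form KS in 3 ≤ 3 steps

Working:
  start: I(IK(IS))
  step 1: IK(IS)
  step 2: K(IS)
  step 3: KS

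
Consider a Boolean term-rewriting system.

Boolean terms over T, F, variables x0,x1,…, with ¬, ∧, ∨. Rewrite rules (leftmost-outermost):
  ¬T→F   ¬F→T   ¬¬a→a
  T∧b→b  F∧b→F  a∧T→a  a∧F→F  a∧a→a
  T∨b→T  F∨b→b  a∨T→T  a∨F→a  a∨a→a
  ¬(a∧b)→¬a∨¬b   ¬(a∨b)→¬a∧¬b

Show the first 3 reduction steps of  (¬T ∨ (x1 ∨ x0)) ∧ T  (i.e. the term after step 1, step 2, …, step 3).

  start: (¬T ∨ (x1 ∨ x0)) ∧ T
  →1  ¬T ∨ (x1 ∨ x0)
  →2  F ∨ (x1 ∨ x0)
  →3  x1 ∨ x0

Answer: after 3 steps: x1 ∨ x0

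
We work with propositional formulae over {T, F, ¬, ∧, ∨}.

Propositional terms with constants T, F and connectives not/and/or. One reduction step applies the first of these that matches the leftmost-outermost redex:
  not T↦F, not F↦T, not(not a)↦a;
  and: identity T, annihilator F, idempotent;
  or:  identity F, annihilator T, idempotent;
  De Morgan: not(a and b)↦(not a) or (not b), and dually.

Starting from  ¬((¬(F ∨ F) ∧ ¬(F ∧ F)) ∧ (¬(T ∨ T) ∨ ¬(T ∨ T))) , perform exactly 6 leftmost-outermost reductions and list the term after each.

Answer: after 6 steps: (F ∧ F) ∨ ¬(¬(T ∨ T) ∨ ¬(T ∨ T))

Working:
  start: ¬((¬(F ∨ F) ∧ ¬(F ∧ F)) ∧ (¬(T ∨ T) ∨ ¬(T ∨ T)))
  step 1: ¬(¬(F ∨ F) ∧ ¬(F ∧ F)) ∨ ¬(¬(T ∨ T) ∨ ¬(T ∨ T))
  step 2: (¬¬(F ∨ F) ∨ ¬¬(F ∧ F)) ∨ ¬(¬(T ∨ T) ∨ ¬(T ∨ T))
  step 3: ((F ∨ F) ∨ ¬¬(F ∧ F)) ∨ ¬(¬(T ∨ T) ∨ ¬(T ∨ T))
  step 4: (F ∨ ¬¬(F ∧ F)) ∨ ¬(¬(T ∨ T) ∨ ¬(T ∨ T))
  step 5: ¬¬(F ∧ F) ∨ ¬(¬(T ∨ T) ∨ ¬(T ∨ T))
  step 6: (F ∧ F) ∨ ¬(¬(T ∨ T) ∨ ¬(T ∨ T))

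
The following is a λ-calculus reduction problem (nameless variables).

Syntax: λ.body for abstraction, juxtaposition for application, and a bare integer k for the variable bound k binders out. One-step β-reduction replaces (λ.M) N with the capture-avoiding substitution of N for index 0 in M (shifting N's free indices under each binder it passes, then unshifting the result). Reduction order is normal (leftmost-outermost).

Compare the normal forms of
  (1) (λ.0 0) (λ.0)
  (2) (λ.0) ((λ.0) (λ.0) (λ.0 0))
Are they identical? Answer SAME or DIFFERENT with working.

Answer: DIFFERENT — A ⇓ λ.0, B ⇓ λ.0 0

Working:
Term A:
  start: (λ.0 0) (λ.0)
  →1  (λ.0) (λ.0)
  →2  λ.0

Term B:
  start: (λ.0) ((λ.0) (λ.0) (λ.0 0))
  →1  (λ.0) (λ.0) (λ.0 0)
  →2  (λ.0) (λ.0 0)
  →3  λ.0 0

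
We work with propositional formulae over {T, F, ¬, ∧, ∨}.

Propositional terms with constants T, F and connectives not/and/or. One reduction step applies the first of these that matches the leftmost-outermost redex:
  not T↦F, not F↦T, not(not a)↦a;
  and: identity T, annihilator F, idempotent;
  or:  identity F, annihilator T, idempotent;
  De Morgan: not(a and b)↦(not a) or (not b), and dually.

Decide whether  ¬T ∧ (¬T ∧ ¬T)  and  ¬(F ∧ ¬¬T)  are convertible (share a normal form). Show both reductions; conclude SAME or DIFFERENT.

Answer: DIFFERENT — A ⇓ F, B ⇓ T

Derivation:
Term A:
  start: ¬T ∧ (¬T ∧ ¬T)
  step 1: F ∧ (¬T ∧ ¬T)
  step 2: F

Term B:
  start: ¬(F ∧ ¬¬T)
  step 1: ¬F ∨ ¬¬¬T
  step 2: T ∨ ¬¬¬T
  step 3: T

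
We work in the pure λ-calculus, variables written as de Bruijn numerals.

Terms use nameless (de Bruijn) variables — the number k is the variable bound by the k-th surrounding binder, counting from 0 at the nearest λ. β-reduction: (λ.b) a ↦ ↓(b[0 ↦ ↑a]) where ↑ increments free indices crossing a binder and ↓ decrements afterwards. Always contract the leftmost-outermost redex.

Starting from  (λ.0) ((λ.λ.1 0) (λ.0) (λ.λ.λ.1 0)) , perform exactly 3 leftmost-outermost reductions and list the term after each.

  start: (λ.0) ((λ.λ.1 0) (λ.0) (λ.λ.λ.1 0))
  [1] (λ.λ.1 0) (λ.0) (λ.λ.λ.1 0)
  [2] (λ.(λ.0) 0) (λ.λ.λ.1 0)
  [3] (λ.0) (λ.λ.λ.1 0)

Answer: after 3 steps: (λ.0) (λ.λ.λ.1 0)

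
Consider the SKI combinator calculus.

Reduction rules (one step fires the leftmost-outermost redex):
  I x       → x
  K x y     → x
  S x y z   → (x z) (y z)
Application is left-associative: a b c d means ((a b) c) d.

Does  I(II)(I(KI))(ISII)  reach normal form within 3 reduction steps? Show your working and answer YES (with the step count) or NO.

Answer: NO — after 3 steps the term is I(KI)(ISII), not yet normal

Derivation:
  start: I(II)(I(KI))(ISII)
  [1] II(I(KI))(ISII)
  [2] I(I(KI))(ISII)
  [3] I(KI)(ISII)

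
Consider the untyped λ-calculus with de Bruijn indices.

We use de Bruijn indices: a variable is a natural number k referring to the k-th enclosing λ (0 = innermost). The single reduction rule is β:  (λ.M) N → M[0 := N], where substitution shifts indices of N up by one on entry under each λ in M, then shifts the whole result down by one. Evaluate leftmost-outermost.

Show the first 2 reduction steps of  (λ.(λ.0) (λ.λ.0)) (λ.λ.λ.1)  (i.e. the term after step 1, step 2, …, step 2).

Answer: after 2 steps: λ.λ.0

Derivation:
  start: (λ.(λ.0) (λ.λ.0)) (λ.λ.λ.1)
  [1] (λ.0) (λ.λ.0)
  [2] λ.λ.0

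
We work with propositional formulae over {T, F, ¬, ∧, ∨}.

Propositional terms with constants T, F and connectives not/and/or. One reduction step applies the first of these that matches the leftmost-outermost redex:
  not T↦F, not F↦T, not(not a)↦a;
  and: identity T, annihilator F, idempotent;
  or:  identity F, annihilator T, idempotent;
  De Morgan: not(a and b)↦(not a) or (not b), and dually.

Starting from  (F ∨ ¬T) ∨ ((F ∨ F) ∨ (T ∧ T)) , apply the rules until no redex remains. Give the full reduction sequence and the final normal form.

Answer: normal form = T  (in 6 steps)

Working:
  start: (F ∨ ¬T) ∨ ((F ∨ F) ∨ (T ∧ T))
  step 1: ¬T ∨ ((F ∨ F) ∨ (T ∧ T))
  step 2: F ∨ ((F ∨ F) ∨ (T ∧ T))
  step 3: (F ∨ F) ∨ (T ∧ T)
  step 4: F ∨ (T ∧ T)
  step 5: T ∧ T
  step 6: T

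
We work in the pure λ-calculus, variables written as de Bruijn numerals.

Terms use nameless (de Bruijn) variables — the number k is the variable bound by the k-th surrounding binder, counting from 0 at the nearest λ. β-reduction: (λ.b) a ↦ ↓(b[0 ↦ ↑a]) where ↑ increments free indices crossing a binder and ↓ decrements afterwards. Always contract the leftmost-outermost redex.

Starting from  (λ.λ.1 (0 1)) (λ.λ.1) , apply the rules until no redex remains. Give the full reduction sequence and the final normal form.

Answer: normal form = λ.λ.1 (λ.λ.1)  (in 2 steps)

Derivation:
  start: (λ.λ.1 (0 1)) (λ.λ.1)
  →1  λ.(λ.λ.1) (0 (λ.λ.1))
  →2  λ.λ.1 (λ.λ.1)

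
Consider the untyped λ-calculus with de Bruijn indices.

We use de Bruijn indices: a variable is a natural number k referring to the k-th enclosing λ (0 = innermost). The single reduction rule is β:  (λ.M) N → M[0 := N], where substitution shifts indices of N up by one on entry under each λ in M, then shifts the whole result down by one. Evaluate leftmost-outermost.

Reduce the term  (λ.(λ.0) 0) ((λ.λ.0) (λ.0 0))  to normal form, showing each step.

  start: (λ.(λ.0) 0) ((λ.λ.0) (λ.0 0))
  →1  (λ.0) ((λ.λ.0) (λ.0 0))
  →2  (λ.λ.0) (λ.0 0)
  →3  λ.0

Answer: normal form = λ.0  (in 3 steps)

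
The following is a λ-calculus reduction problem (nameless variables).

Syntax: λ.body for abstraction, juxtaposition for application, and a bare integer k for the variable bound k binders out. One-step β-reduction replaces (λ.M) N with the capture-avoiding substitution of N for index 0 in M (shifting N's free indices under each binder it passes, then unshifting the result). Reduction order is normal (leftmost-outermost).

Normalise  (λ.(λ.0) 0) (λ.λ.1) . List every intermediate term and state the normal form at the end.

  start: (λ.(λ.0) 0) (λ.λ.1)
  step 1: (λ.0) (λ.λ.1)
  step 2: λ.λ.1

Answer: normal form = λ.λ.1  (in 2 steps)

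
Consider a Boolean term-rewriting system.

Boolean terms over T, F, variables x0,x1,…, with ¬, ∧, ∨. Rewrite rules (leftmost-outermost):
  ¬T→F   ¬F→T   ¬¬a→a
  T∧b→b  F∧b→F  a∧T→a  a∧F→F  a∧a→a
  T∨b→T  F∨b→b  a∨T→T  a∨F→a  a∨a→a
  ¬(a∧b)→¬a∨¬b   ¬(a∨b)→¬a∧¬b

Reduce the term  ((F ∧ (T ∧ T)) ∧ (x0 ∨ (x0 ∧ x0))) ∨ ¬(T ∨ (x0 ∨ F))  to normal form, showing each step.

Answer: normal form = F  (in 6 steps)

Derivation:
  start: ((F ∧ (T ∧ T)) ∧ (x0 ∨ (x0 ∧ x0))) ∨ ¬(T ∨ (x0 ∨ F))
  [1] (F ∧ (x0 ∨ (x0 ∧ x0))) ∨ ¬(T ∨ (x0 ∨ F))
  [2] F ∨ ¬(T ∨ (x0 ∨ F))
  [3] ¬(T ∨ (x0 ∨ F))
  [4] ¬T ∧ ¬(x0 ∨ F)
  [5] F ∧ ¬(x0 ∨ F)
  [6] F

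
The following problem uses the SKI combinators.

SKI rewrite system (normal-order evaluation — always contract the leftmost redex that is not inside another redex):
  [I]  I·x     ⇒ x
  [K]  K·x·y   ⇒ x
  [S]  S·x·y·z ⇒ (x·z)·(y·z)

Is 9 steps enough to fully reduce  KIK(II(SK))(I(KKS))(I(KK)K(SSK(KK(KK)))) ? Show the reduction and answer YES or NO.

  start: KIK(II(SK))(I(KKS))(I(KK)K(SSK(KK(KK))))
  step 1: I(II(SK))(I(KKS))(I(KK)K(SSK(KK(KK))))
  step 2: II(SK)(I(KKS))(I(KK)K(SSK(KK(KK))))
  step 3: I(SK)(I(KKS))(I(KK)K(SSK(KK(KK))))
  step 4: SK(I(KKS))(I(KK)K(SSK(KK(KK))))
  step 5: K(I(KK)K(SSK(KK(KK))))(I(KKS)(I(KK)K(SSK(KK(KK)))))
  step 6: I(KK)K(SSK(KK(KK)))
  step 7: KKK(SSK(KK(KK)))
  step 8: K(SSK(KK(KK)))
  step 9: K(S(KK(KK))(K(KK(KK))))

Answer: NO — after 9 steps the term is K(S(KK(KK))(K(KK(KK)))), not yet normal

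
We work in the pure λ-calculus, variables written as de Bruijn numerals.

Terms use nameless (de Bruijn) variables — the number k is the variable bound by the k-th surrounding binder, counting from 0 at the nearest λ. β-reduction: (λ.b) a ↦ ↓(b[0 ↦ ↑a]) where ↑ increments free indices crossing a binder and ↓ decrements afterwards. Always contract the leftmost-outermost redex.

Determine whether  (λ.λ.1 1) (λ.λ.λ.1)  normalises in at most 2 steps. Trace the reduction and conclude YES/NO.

Answer: YES — reaches normal form λ.λ.λ.1 in 2 ≤ 2 steps

Working:
  start: (λ.λ.1 1) (λ.λ.λ.1)
  [1] λ.(λ.λ.λ.1) (λ.λ.λ.1)
  [2] λ.λ.λ.1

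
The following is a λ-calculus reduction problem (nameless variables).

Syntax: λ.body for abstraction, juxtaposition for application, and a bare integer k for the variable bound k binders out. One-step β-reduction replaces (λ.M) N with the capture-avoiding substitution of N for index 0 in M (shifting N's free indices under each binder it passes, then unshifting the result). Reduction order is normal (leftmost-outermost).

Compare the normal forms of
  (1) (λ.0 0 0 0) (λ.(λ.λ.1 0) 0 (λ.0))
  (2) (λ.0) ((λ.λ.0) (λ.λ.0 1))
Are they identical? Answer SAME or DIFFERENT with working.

Term A:
  start: (λ.0 0 0 0) (λ.(λ.λ.1 0) 0 (λ.0))
  →1  (λ.(λ.λ.1 0) 0 (λ.0)) (λ.(λ.λ.1 0) 0 (λ.0)) (λ.(λ.λ.1 0) 0 (λ.0)) (λ.(λ.λ.1 0) 0 (λ.0))
  →2  (λ.λ.1 0) (λ.(λ.λ.1 0) 0 (λ.0)) (λ.0) (λ.(λ.λ.1 0) 0 (λ.0)) (λ.(λ.λ.1 0) 0 (λ.0))
  →3  (λ.(λ.(λ.λ.1 0) 0 (λ.0)) 0) (λ.0) (λ.(λ.λ.1 0) 0 (λ.0)) (λ.(λ.λ.1 0) 0 (λ.0))
  →4  (λ.(λ.λ.1 0) 0 (λ.0)) (λ.0) (λ.(λ.λ.1 0) 0 (λ.0)) (λ.(λ.λ.1 0) 0 (λ.0))
  →5  (λ.λ.1 0) (λ.0) (λ.0) (λ.(λ.λ.1 0) 0 (λ.0)) (λ.(λ.λ.1 0) 0 (λ.0))
  →6  (λ.(λ.0) 0) (λ.0) (λ.(λ.λ.1 0) 0 (λ.0)) (λ.(λ.λ.1 0) 0 (λ.0))
  →7  (λ.0) (λ.0) (λ.(λ.λ.1 0) 0 (λ.0)) (λ.(λ.λ.1 0) 0 (λ.0))
  →8  (λ.0) (λ.(λ.λ.1 0) 0 (λ.0)) (λ.(λ.λ.1 0) 0 (λ.0))
  →9  (λ.(λ.λ.1 0) 0 (λ.0)) (λ.(λ.λ.1 0) 0 (λ.0))
  →10  (λ.λ.1 0) (λ.(λ.λ.1 0) 0 (λ.0)) (λ.0)
  →11  (λ.(λ.(λ.λ.1 0) 0 (λ.0)) 0) (λ.0)
  →12  (λ.(λ.λ.1 0) 0 (λ.0)) (λ.0)
  →13  (λ.λ.1 0) (λ.0) (λ.0)
  →14  (λ.(λ.0) 0) (λ.0)
  →15  (λ.0) (λ.0)
  →16  λ.0

Term B:
  start: (λ.0) ((λ.λ.0) (λ.λ.0 1))
  →1  (λ.λ.0) (λ.λ.0 1)
  →2  λ.0

Answer: SAME — A ⇓ λ.0, B ⇓ λ.0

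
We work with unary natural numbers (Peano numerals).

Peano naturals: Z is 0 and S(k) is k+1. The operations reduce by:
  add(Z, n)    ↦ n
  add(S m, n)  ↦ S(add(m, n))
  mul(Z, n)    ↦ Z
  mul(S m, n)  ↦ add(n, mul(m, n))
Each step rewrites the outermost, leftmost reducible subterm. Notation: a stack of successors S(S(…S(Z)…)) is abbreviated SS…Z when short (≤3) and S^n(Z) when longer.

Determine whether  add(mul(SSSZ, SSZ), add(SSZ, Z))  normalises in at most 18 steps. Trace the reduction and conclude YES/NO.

  start: add(mul(SSSZ, SSZ), add(SSZ, Z))
  →1  add(add(SSZ, mul(SSZ, SSZ)), add(SSZ, Z))
  →2  add(S(add(SZ, mul(SSZ, SSZ))), add(SSZ, Z))
  →3  S(add(add(SZ, mul(SSZ, SSZ)), add(SSZ, Z)))
  →4  S(add(S(add(Z, mul(SSZ, SSZ))), add(SSZ, Z)))
  →5  S(S(add(add(Z, mul(SSZ, SSZ)), add(SSZ, Z))))
  →6  S(S(add(mul(SSZ, SSZ), add(SSZ, Z))))
  →7  S(S(add(add(SSZ, mul(SZ, SSZ)), add(SSZ, Z))))
  →8  S(S(add(S(add(SZ, mul(SZ, SSZ))), add(SSZ, Z))))
  →9  S(S(S(add(add(SZ, mul(SZ, SSZ)), add(SSZ, Z)))))
  →10  S(S(S(add(S(add(Z, mul(SZ, SSZ))), add(SSZ, Z)))))
  →11  S(S(S(S(add(add(Z, mul(SZ, SSZ)), add(SSZ, Z))))))
  →12  S(S(S(S(add(mul(SZ, SSZ), add(SSZ, Z))))))
  →13  S(S(S(S(add(add(SSZ, mul(Z, SSZ)), add(SSZ, Z))))))
  →14  S(S(S(S(add(S(add(SZ, mul(Z, SSZ))), add(SSZ, Z))))))
  →15  S(S(S(S(S(add(add(SZ, mul(Z, SSZ)), add(SSZ, Z)))))))
  →16  S(S(S(S(S(add(S(add(Z, mul(Z, SSZ))), add(SSZ, Z)))))))
  →17  S(S(S(S(S(S(add(add(Z, mul(Z, SSZ)), add(SSZ, Z))))))))
  →18  S(S(S(S(S(S(add(mul(Z, SSZ), add(SSZ, Z))))))))

Answer: NO — after 18 steps the term is S(S(S(S(S(S(add(mul(Z, SSZ), add(SSZ, Z)))))))), not yet normal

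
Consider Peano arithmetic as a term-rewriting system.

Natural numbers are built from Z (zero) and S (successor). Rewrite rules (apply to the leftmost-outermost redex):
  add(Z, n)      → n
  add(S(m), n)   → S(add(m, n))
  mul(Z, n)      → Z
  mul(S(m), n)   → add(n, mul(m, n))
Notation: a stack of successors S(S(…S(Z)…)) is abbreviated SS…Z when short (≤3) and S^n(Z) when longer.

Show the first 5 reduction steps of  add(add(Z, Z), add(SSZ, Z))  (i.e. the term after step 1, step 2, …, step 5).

  start: add(add(Z, Z), add(SSZ, Z))
  →1  add(Z, add(SSZ, Z))
  →2  add(SSZ, Z)
  →3  S(add(SZ, Z))
  →4  S(S(add(Z, Z)))
  →5  SSZ

Answer: after 5 steps: SSZ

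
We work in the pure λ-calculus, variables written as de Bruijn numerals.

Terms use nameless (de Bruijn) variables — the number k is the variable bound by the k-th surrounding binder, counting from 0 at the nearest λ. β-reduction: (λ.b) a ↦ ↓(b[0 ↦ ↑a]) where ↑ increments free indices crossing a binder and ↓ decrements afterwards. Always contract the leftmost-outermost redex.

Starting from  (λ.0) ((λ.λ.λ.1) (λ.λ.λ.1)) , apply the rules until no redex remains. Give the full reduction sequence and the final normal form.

Answer: normal form = λ.λ.1  (in 2 steps)

Working:
  start: (λ.0) ((λ.λ.λ.1) (λ.λ.λ.1))
  →1  (λ.λ.λ.1) (λ.λ.λ.1)
  →2  λ.λ.1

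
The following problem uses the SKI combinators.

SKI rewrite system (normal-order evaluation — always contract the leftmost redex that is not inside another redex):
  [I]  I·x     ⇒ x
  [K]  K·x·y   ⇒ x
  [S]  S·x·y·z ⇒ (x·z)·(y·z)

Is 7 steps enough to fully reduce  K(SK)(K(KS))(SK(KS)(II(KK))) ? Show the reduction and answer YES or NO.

Answer: YES — reaches normal form SK(KK) in 5 ≤ 7 steps

Reduction:
  start: K(SK)(K(KS))(SK(KS)(II(KK)))
  [1] SK(SK(KS)(II(KK)))
  [2] SK(K(II(KK))(KS(II(KK))))
  [3] SK(II(KK))
  [4] SK(I(KK))
  [5] SK(KK)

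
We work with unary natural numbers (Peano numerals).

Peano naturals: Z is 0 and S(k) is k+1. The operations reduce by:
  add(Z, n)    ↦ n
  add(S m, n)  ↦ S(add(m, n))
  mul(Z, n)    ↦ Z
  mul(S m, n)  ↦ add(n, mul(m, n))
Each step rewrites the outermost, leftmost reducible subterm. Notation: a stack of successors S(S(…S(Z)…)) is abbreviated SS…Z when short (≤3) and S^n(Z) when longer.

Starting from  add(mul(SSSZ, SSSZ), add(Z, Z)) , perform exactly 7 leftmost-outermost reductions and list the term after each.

Answer: after 7 steps: S(S(S(add(add(Z, mul(SSZ, SSSZ)), add(Z, Z)))))

Working:
  start: add(mul(SSSZ, SSSZ), add(Z, Z))
  [1] add(add(SSSZ, mul(SSZ, SSSZ)), add(Z, Z))
  [2] add(S(add(SSZ, mul(SSZ, SSSZ))), add(Z, Z))
  [3] S(add(add(SSZ, mul(SSZ, SSSZ)), add(Z, Z)))
  [4] S(add(S(add(SZ, mul(SSZ, SSSZ))), add(Z, Z)))
  [5] S(S(add(add(SZ, mul(SSZ, SSSZ)), add(Z, Z))))
  [6] S(S(add(S(add(Z, mul(SSZ, SSSZ))), add(Z, Z))))
  [7] S(S(S(add(add(Z, mul(SSZ, SSSZ)), add(Z, Z)))))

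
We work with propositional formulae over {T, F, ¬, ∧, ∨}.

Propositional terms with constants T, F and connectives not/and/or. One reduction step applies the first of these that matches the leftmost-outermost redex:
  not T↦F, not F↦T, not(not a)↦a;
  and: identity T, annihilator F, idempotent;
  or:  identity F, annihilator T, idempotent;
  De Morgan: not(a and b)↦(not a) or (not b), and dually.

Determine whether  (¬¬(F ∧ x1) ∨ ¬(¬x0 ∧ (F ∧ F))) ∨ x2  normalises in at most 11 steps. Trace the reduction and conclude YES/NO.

Answer: YES — reaches normal form T in 10 ≤ 11 steps

Working:
  start: (¬¬(F ∧ x1) ∨ ¬(¬x0 ∧ (F ∧ F))) ∨ x2
  →1  ((F ∧ x1) ∨ ¬(¬x0 ∧ (F ∧ F))) ∨ x2
  →2  (F ∨ ¬(¬x0 ∧ (F ∧ F))) ∨ x2
  →3  ¬(¬x0 ∧ (F ∧ F)) ∨ x2
  →4  (¬¬x0 ∨ ¬(F ∧ F)) ∨ x2
  →5  (x0 ∨ ¬(F ∧ F)) ∨ x2
  →6  (x0 ∨ (¬F ∨ ¬F)) ∨ x2
  →7  (x0 ∨ ¬F) ∨ x2
  →8  (x0 ∨ T) ∨ x2
  →9  T ∨ x2
  →10  T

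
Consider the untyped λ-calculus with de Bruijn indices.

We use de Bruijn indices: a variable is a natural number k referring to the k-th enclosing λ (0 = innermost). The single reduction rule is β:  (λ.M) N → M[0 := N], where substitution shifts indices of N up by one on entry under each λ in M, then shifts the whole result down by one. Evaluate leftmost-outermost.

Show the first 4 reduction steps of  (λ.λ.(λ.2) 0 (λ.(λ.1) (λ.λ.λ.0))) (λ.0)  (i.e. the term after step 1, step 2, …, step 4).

  start: (λ.λ.(λ.2) 0 (λ.(λ.1) (λ.λ.λ.0))) (λ.0)
  step 1: λ.(λ.λ.0) 0 (λ.(λ.1) (λ.λ.λ.0))
  step 2: λ.(λ.0) (λ.(λ.1) (λ.λ.λ.0))
  step 3: λ.λ.(λ.1) (λ.λ.λ.0)
  step 4: λ.λ.0

Answer: after 4 steps: λ.λ.0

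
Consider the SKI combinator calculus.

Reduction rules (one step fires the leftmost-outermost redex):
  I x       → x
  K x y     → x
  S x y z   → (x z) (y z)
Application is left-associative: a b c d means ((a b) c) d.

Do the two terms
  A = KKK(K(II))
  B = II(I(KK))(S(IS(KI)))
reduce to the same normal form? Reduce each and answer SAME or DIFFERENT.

Term A:
  start: KKK(K(II))
  step 1: K(K(II))
  step 2: K(KI)

Term B:
  start: II(I(KK))(S(IS(KI)))
  step 1: I(I(KK))(S(IS(KI)))
  step 2: I(KK)(S(IS(KI)))
  step 3: KK(S(IS(KI)))
  step 4: K

Answer: DIFFERENT — A ⇓ K(KI), B ⇓ K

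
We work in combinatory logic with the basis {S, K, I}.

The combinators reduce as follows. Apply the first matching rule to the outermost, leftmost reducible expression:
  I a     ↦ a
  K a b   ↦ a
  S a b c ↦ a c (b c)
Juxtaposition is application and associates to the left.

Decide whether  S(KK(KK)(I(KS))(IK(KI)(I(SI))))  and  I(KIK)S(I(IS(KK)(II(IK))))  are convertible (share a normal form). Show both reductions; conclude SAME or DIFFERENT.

Term A:
  start: S(KK(KK)(I(KS))(IK(KI)(I(SI))))
  [1] S(K(I(KS))(IK(KI)(I(SI))))
  [2] S(I(KS))
  [3] S(KS)

Term B:
  start: I(KIK)S(I(IS(KK)(II(IK))))
  [1] KIKS(I(IS(KK)(II(IK))))
  [2] IS(I(IS(KK)(II(IK))))
  [3] S(I(IS(KK)(II(IK))))
  [4] S(IS(KK)(II(IK)))
  [5] S(S(KK)(II(IK)))
  [6] S(S(KK)(I(IK)))
  [7] S(S(KK)(IK))
  [8] S(S(KK)K)

Answer: DIFFERENT — A ⇓ S(KS), B ⇓ S(S(KK)K)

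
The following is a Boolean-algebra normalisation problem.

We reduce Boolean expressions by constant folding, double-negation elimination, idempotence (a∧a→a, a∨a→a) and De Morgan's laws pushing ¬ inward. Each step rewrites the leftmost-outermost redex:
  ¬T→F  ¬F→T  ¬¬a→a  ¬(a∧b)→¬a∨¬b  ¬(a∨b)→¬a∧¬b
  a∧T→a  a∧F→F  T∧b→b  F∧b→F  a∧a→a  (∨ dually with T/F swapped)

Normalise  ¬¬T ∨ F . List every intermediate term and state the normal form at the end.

Answer: normal form = T  (in 2 steps)

Derivation:
  start: ¬¬T ∨ F
  [1] ¬¬T
  [2] T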